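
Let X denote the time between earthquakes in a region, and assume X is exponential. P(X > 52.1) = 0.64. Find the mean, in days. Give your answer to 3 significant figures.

117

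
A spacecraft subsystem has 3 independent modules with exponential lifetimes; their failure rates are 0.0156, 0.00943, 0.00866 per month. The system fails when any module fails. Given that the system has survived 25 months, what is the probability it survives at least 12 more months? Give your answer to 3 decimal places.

0.667

Time to first failure ~ Exp(Σλ) with Σλ = 0.03369.
By memorylessness, P(T > 25+12 | T > 25) = P(T > 12) = e^(−0.03369·12) ≈ 0.667.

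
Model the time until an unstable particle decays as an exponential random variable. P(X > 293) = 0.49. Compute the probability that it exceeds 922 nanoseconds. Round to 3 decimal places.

e^(−λ·293) = 0.49 ⇒ λ = −ln(0.49)/293 = 0.00243464.
P(X > 922) = e^(−0.00243464·922) = e^(−2.2447) ≈ 0.106.

0.106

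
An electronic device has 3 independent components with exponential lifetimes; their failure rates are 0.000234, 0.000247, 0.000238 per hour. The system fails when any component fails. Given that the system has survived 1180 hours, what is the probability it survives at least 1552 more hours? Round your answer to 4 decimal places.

Time to first failure ~ Exp(Σλ) with Σλ = 0.000719.
By memorylessness, P(T > 1180+1552 | T > 1180) = P(T > 1552) = e^(−0.000719·1552) ≈ 0.3276.

0.3276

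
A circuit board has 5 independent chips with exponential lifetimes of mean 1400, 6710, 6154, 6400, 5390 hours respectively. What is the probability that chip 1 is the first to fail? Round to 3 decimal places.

0.522

Rates: λ_i = 1/mean_i → 0.000714286, 0.000149031, 0.000162496, 0.00015625, 0.000185529; Σλ = 0.00136759.
P(chip 1 first) = λ_1/Σλ = 0.000714286/0.00136759 ≈ 0.522.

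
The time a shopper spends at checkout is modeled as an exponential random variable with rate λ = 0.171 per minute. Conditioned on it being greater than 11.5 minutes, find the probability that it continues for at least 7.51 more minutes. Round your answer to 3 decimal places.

The exponential is memoryless, so the remaining time is again Exp(λ): the condition X > 11.5 is irrelevant.
P(X > 7.51) = e^(−1.2842) ≈ 0.277.

0.277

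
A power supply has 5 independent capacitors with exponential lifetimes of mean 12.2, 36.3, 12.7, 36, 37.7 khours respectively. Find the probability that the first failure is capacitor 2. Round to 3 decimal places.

0.114

Rates: λ_i = 1/mean_i → 0.0819672, 0.0275482, 0.0787402, 0.0277778, 0.0265252; Σλ = 0.242559.
P(capacitor 2 first) = λ_2/Σλ = 0.0275482/0.242559 ≈ 0.114.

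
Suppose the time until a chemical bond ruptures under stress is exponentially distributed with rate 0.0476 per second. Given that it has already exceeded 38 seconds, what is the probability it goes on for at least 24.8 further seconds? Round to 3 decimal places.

P(X > s+t | X > s) = e^(−λ(s+t))/e^(−λs) = e^(−λt), independent of s = 38.
P(X > 24.8) = e^(−1.1805) ≈ 0.307.

0.307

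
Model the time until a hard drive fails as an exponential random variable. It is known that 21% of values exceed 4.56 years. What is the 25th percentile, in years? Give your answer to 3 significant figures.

e^(−λ·4.56) = 0.21 ⇒ λ = −ln(0.21)/4.56 = 0.342247.
25th percentile: 1 − e^(−λt) = 0.25, t = −ln(0.75)/λ = 0.840568 years.

0.841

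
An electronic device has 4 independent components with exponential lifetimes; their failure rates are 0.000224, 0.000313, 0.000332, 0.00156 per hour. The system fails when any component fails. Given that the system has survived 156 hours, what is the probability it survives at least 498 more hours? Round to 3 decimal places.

0.298

Time to first failure ~ Exp(Σλ) with Σλ = 0.002429.
By memorylessness, P(T > 156+498 | T > 156) = P(T > 498) = e^(−0.002429·498) ≈ 0.298.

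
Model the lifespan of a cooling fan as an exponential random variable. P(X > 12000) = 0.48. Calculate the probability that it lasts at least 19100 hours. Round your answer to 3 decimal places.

0.311

e^(−λ·12000) = 0.48 ⇒ λ = −ln(0.48)/12000 = 0.0000611641.
P(X > 19100) = e^(−0.0000611641·19100) = e^(−1.1682) ≈ 0.311.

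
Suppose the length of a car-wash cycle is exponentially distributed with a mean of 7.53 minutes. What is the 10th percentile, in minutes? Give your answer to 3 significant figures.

The rate is λ = 1/7.53 = 0.132802 per minute.
Set 1 − e^(−λt) = 0.1, so t = −ln(0.9)/λ = 0.10536/0.132802 ≈ 0.793365 minutes.

0.793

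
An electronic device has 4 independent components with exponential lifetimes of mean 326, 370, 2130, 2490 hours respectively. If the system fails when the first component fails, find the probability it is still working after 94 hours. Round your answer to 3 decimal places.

0.536

The first failure time is exponential with rate Σλ_i = 1/326 + 1/370 + 1/2130 + 1/2490 = 0.00664128 per hour.
P(min > 94) = e^(−0.00664128·94) = e^(−0.62428) ≈ 0.536.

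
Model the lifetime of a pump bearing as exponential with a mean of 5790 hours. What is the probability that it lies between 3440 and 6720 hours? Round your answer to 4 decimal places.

0.2388

The rate is λ = 1/5790 = 0.000172712 per hour.
P(3440 < X < 6720) = e^(−λ·3440) − e^(−λ·6720) = 0.55204 − 0.31329 ≈ 0.2388.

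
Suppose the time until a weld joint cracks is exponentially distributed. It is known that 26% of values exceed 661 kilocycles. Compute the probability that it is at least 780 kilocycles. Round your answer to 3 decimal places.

0.204

e^(−λ·661) = 0.26 ⇒ λ = −ln(0.26)/661 = 0.00203793.
P(X > 780) = e^(−0.00203793·780) = e^(−1.5896) ≈ 0.204.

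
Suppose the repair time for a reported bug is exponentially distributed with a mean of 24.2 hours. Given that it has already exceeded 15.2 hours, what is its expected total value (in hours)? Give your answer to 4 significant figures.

39.40

The rate is λ = 1/24.2 = 0.0413223 per hour.
By memorylessness, E[X | X > 15.2] = 15.2 + 1/λ = 15.2 + 24.2 = 39.4 hours.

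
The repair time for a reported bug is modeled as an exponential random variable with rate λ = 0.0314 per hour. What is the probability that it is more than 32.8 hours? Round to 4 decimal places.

0.3570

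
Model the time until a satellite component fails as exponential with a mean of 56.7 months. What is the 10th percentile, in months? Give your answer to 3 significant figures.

5.97

The rate is λ = 1/56.7 = 0.0176367 per month.
Set 1 − e^(−λt) = 0.1, so t = −ln(0.9)/λ = 0.10536/0.0176367 ≈ 5.97394 months.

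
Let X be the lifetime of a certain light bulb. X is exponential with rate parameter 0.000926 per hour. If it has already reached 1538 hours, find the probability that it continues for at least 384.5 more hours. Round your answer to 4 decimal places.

By the memoryless property, P(X > 1538+384.5 | X > 1538) = P(X > 384.5).
P(X > 384.5) = e^(−0.35605) ≈ 0.7004.

0.7004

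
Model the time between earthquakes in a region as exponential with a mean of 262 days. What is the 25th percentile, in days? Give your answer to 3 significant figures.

The rate is λ = 1/262 = 0.00381679 per day.
Set 1 − e^(−λt) = 0.25, so t = −ln(0.75)/λ = 0.28768/0.00381679 ≈ 75.3727 days.

75.4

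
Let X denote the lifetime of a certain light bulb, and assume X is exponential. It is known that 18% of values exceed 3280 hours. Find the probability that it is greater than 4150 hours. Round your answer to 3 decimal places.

e^(−λ·3280) = 0.18 ⇒ λ = −ln(0.18)/3280 = 0.000522804.
P(X > 4150) = e^(−0.000522804·4150) = e^(−2.1696) ≈ 0.114.

0.114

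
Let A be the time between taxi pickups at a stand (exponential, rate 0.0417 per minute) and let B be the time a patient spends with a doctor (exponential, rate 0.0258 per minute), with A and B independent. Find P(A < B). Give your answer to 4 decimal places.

0.6178

λ_1 = 0.0417, λ_2 = 0.0258.
For independent exponentials, P(A < B) = λ_1/(λ_1+λ_2) = 0.0417/0.0675 ≈ 0.6178.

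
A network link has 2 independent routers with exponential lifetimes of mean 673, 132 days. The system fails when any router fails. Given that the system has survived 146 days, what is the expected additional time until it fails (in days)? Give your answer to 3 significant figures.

110

First-failure rate Σλ = 1/673 + 1/132 = 0.00906164.
By memorylessness the expected residual is 1/Σλ = 110.355 days, regardless of the 146 already elapsed.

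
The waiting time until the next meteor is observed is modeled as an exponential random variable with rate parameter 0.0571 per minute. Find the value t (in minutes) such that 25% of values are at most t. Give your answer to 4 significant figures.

Set 1 − e^(−λt) = 0.25, so t = −ln(0.75)/λ = 0.28768/0.0571 ≈ 5.03821 minutes.

5.038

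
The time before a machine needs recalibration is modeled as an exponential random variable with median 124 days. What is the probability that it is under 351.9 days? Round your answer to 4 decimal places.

0.8601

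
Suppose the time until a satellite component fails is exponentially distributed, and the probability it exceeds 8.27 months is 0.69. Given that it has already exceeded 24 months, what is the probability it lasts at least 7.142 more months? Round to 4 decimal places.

0.7258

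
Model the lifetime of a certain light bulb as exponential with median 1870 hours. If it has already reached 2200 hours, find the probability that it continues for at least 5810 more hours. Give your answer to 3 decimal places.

0.116

For an exponential, median = ln(2)/λ, so λ = ln 2 / 1870 = 0.000370667 per hour.
P(X > s+t | X > s) = e^(−λ(s+t))/e^(−λs) = e^(−λt), independent of s = 2200.
P(X > 5810) = e^(−2.1536) ≈ 0.116.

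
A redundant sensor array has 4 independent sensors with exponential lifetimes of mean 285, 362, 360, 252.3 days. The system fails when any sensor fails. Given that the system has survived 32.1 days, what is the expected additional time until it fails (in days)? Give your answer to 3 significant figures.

76.8

First-failure rate Σλ = 1/285 + 1/362 + 1/360 + 1/252.3 = 0.0130125.
By memorylessness the expected residual is 1/Σλ = 76.8491 days, regardless of the 32.1 already elapsed.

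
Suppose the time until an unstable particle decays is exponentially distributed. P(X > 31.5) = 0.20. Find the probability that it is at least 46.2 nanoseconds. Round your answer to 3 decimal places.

0.094

e^(−λ·31.5) = 0.20 ⇒ λ = −ln(0.20)/31.5 = 0.0510933.
P(X > 46.2) = e^(−0.0510933·46.2) = e^(−2.3605) ≈ 0.094.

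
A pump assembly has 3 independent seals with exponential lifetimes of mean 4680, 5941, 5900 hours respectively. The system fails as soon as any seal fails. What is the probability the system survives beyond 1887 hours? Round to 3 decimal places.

The first failure time is exponential with rate Σλ_i = 1/4680 + 1/5941 + 1/5900 = 0.000551489 per hour.
P(min > 1887) = e^(−0.000551489·1887) = e^(−1.0407) ≈ 0.353.

0.353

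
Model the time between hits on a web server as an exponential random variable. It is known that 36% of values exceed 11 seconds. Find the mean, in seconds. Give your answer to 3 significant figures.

e^(−λ·11) = 0.36 ⇒ λ = −ln(0.36)/11 = 0.0928774.
Mean = 1/λ = 10.7669 seconds.

10.8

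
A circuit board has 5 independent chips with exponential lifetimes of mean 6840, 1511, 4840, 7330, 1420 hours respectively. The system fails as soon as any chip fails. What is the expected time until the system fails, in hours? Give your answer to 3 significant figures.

539

The first failure time is exponential with rate Σλ_i = 1/6840 + 1/1511 + 1/4840 + 1/7330 + 1/1420 = 0.00185527 per hour.
E[min] = 1/Σλ = 1/0.00185527 = 539.004 hours.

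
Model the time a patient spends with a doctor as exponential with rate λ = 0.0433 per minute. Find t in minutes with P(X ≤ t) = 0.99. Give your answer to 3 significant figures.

Set 1 − e^(−λt) = 0.99, so t = −ln(0.01)/λ = 4.6052/0.0433 ≈ 106.355 minutes.

106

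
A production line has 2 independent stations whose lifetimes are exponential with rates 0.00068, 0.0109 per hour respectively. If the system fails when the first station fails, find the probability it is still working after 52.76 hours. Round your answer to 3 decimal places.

The time to first failure is exponential with rate Σλ = 0.00068 + 0.0109 = 0.01158.
P(min > 52.76) = e^(−0.01158·52.76) = e^(−0.61096) ≈ 0.543.

0.543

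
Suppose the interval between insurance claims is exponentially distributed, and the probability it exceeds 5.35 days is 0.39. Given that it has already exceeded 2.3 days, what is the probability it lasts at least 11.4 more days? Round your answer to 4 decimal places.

0.1345

From e^(−λ·5.35) = 0.39, λ = −ln(0.39)/5.35 = 0.176002.
Memoryless: P(X > 2.3+11.4 | X > 2.3) = P(X > 11.4) = e^(−0.176002·11.4) ≈ 0.1345.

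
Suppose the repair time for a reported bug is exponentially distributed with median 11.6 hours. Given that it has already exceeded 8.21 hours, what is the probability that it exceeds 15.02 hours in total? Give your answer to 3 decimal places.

0.666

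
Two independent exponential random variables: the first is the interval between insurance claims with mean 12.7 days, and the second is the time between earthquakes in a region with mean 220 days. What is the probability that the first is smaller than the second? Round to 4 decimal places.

λ_1 = 1/12.7 = 0.0787402, λ_2 = 1/220 = 0.00454545.
For independent exponentials, P(the first < the second) = λ_1/(λ_1+λ_2) = 0.0787402/0.0832856 ≈ 0.9454.

0.9454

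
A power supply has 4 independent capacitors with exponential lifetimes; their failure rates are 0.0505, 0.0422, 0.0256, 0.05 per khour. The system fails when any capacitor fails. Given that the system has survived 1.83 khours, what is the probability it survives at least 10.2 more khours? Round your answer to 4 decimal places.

Time to first failure ~ Exp(Σλ) with Σλ = 0.1683.
By memorylessness, P(T > 1.83+10.2 | T > 1.83) = P(T > 10.2) = e^(−0.1683·10.2) ≈ 0.1797.

0.1797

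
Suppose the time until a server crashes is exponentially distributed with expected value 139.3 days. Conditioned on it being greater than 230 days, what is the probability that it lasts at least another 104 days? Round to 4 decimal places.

The rate is λ = 1/139.3 = 0.00717875 per day.
P(X > s+t | X > s) = e^(−λ(s+t))/e^(−λs) = e^(−λt), independent of s = 230.
P(X > 104) = e^(−0.74659) ≈ 0.4740.

0.4740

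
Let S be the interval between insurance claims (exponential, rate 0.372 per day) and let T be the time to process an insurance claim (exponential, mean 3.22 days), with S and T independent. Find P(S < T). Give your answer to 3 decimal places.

λ_1 = 0.372, λ_2 = 1/3.22 = 0.310559.
For independent exponentials, P(S < T) = λ_1/(λ_1+λ_2) = 0.372/0.682559 ≈ 0.545.

0.545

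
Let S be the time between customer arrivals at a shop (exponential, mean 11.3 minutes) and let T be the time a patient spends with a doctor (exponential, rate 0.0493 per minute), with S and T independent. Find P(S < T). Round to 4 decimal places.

λ_1 = 1/11.3 = 0.0884956, λ_2 = 0.0493.
For independent exponentials, P(S < T) = λ_1/(λ_1+λ_2) = 0.0884956/0.137796 ≈ 0.6422.

0.6422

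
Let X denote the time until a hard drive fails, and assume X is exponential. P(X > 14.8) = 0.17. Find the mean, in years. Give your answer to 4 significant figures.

8.352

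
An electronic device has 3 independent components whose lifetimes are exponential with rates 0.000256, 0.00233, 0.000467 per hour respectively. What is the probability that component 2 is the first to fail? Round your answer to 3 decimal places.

The time to first failure is exponential with rate Σλ = 0.000256 + 0.00233 + 0.000467 = 0.003053.
P(component 2 first) = λ_2/Σλ = 0.00233/0.003053 ≈ 0.763.

0.763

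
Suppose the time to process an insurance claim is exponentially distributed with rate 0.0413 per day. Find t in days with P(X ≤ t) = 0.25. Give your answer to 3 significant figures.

6.97

Set 1 − e^(−λt) = 0.25, so t = −ln(0.75)/λ = 0.28768/0.0413 ≈ 6.96567 days.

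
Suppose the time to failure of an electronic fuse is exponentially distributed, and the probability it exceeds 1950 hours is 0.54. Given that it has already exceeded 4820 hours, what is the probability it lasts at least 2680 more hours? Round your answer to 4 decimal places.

0.4288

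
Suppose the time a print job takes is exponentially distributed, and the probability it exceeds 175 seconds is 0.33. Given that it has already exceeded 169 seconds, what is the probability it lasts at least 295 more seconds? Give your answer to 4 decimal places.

From e^(−λ·175) = 0.33, λ = −ln(0.33)/175 = 0.00633521.
Memoryless: P(X > 169+295 | X > 169) = P(X > 295) = e^(−0.00633521·295) ≈ 0.1543.

0.1543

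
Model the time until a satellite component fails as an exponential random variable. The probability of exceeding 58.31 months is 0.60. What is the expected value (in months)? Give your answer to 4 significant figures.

114.1

e^(−λ·58.31) = 0.60 ⇒ λ = −ln(0.60)/58.31 = 0.00876051.
Mean = 1/λ = 114.149 months.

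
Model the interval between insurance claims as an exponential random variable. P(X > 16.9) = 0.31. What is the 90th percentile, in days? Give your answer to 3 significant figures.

33.2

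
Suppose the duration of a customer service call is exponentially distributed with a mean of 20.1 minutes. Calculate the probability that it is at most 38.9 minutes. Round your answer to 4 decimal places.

0.8556

The rate is λ = 1/20.1 = 0.0497512 per minute.
P(X ≤ 38.9) = 1 − e^(−λ·38.9) = 1 − e^(−1.9353) ≈ 0.8556.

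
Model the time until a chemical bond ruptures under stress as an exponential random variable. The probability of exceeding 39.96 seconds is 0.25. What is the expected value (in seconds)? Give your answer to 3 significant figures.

28.8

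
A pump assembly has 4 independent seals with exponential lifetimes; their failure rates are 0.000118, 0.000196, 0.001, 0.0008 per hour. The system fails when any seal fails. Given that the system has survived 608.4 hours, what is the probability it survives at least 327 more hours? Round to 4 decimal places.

0.5009

Time to first failure ~ Exp(Σλ) with Σλ = 0.002114.
By memorylessness, P(T > 608.4+327 | T > 608.4) = P(T > 327) = e^(−0.002114·327) ≈ 0.5009.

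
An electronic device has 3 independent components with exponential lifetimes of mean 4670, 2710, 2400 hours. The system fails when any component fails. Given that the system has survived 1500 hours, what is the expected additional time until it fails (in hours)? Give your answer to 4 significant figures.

1000

First-failure rate Σλ = 1/4670 + 1/2710 + 1/2400 = 0.000999803.
By memorylessness the expected residual is 1/Σλ = 1000.2 hours, regardless of the 1500 already elapsed.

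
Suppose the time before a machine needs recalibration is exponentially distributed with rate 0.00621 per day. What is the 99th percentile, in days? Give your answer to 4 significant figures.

741.6

Set 1 − e^(−λt) = 0.99, so t = −ln(0.01)/λ = 4.6052/0.00621 ≈ 741.573 days.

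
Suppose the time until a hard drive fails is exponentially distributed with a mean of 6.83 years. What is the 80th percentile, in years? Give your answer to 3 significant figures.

The rate is λ = 1/6.83 = 0.146413 per year.
Set 1 − e^(−λt) = 0.8, so t = −ln(0.2)/λ = 1.6094/0.146413 ≈ 10.9925 years.

11.0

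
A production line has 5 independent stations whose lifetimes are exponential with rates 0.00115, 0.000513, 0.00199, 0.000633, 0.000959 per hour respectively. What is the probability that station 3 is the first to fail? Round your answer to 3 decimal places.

The time to first failure is exponential with rate Σλ = 0.00115 + 0.000513 + 0.00199 + 0.000633 + 0.000959 = 0.005245.
P(station 3 first) = λ_3/Σλ = 0.00199/0.005245 ≈ 0.379.

0.379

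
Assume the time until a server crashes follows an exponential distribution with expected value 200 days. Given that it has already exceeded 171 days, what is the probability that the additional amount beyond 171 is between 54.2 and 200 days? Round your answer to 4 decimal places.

0.3947

The rate is λ = 1/200 = 0.005 per day.
Memoryless: the residual past 171 is again Exp(λ).
P(54.2 < residual < 200) = e^(−λ·54.2) − e^(−λ·200) = 0.76262 − 0.36788 ≈ 0.3947.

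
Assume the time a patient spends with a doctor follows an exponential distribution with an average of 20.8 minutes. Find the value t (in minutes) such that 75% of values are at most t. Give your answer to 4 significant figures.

28.83

The rate is λ = 1/20.8 = 0.0480769 per minute.
Set 1 − e^(−λt) = 0.75, so t = −ln(0.25)/λ = 1.3863/0.0480769 ≈ 28.8349 minutes.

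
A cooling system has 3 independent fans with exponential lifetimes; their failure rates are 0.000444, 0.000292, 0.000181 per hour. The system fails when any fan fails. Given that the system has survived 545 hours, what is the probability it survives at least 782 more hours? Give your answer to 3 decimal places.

Time to first failure ~ Exp(Σλ) with Σλ = 0.000917.
By memorylessness, P(T > 545+782 | T > 545) = P(T > 782) = e^(−0.000917·782) ≈ 0.488.

0.488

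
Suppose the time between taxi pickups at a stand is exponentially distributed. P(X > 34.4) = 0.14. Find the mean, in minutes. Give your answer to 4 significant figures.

17.50

e^(−λ·34.4) = 0.14 ⇒ λ = −ln(0.14)/34.4 = 0.0571544.
Mean = 1/λ = 17.4965 minutes.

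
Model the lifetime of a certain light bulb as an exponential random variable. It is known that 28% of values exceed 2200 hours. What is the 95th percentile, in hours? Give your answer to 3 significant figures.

5180

e^(−λ·2200) = 0.28 ⇒ λ = −ln(0.28)/2200 = 0.000578621.
95th percentile: 1 − e^(−λt) = 0.95, t = −ln(0.05)/λ = 5177.37 hours.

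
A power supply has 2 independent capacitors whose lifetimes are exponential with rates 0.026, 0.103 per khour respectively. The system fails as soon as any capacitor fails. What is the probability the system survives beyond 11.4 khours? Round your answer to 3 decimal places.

The time to first failure is exponential with rate Σλ = 0.026 + 0.103 = 0.129.
P(min > 11.4) = e^(−0.129·11.4) = e^(−1.4706) ≈ 0.230.

0.230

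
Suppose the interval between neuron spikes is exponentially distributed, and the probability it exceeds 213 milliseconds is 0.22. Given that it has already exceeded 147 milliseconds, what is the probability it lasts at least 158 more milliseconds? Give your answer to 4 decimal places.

0.3253

From e^(−λ·213) = 0.22, λ = −ln(0.22)/213 = 0.00710858.
Memoryless: P(X > 147+158 | X > 147) = P(X > 158) = e^(−0.00710858·158) ≈ 0.3253.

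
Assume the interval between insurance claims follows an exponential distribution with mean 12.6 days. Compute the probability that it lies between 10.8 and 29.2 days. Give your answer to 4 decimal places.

0.3258

The rate is λ = 1/12.6 = 0.0793651 per day.
P(10.8 < X < 29.2) = e^(−λ·10.8) − e^(−λ·29.2) = 0.42437 − 0.09852 ≈ 0.3258.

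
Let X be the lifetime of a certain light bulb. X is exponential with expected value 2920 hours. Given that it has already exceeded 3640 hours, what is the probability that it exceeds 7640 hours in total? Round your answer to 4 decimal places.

The rate is λ = 1/2920 = 0.000342466 per hour.
The exponential is memoryless, so the remaining time is again Exp(λ): the condition X > 3640 is irrelevant.
P(X > 4000) = e^(−1.3699) ≈ 0.2541.

0.2541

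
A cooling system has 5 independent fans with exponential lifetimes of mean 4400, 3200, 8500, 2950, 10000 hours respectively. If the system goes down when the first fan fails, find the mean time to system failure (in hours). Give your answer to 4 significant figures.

912.1

The first failure time is exponential with rate Σλ_i = 1/4400 + 1/3200 + 1/8500 + 1/2950 + 1/10000 = 0.0010964 per hour.
E[min] = 1/Σλ = 1/0.0010964 = 912.074 hours.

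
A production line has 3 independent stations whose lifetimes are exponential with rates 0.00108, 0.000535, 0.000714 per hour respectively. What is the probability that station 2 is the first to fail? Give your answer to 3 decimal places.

The time to first failure is exponential with rate Σλ = 0.00108 + 0.000535 + 0.000714 = 0.002329.
P(station 2 first) = λ_2/Σλ = 0.000535/0.002329 ≈ 0.230.

0.230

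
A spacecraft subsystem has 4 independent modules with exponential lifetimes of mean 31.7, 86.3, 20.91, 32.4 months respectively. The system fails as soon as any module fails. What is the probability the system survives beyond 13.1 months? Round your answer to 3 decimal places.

0.203

The first failure time is exponential with rate Σλ_i = 1/31.7 + 1/86.3 + 1/20.91 + 1/32.4 = 0.121821 per month.
P(min > 13.1) = e^(−0.121821·13.1) = e^(−1.5959) ≈ 0.203.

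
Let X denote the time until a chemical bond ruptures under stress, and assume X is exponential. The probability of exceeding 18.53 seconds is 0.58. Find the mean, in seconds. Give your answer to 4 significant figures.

34.02

e^(−λ·18.53) = 0.58 ⇒ λ = −ln(0.58)/18.53 = 0.029397.
Mean = 1/λ = 34.017 seconds.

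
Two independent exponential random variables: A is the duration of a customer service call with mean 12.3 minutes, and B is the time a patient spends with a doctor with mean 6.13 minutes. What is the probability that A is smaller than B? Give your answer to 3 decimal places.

0.333

λ_1 = 1/12.3 = 0.0813008, λ_2 = 1/6.13 = 0.163132.
For independent exponentials, P(A < B) = λ_1/(λ_1+λ_2) = 0.0813008/0.244433 ≈ 0.333.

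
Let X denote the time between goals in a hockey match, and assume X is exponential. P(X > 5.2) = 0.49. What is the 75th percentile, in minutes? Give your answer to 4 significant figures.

10.11

e^(−λ·5.2) = 0.49 ⇒ λ = −ln(0.49)/5.2 = 0.137183.
75th percentile: 1 − e^(−λt) = 0.75, t = −ln(0.25)/λ = 10.1055 minutes.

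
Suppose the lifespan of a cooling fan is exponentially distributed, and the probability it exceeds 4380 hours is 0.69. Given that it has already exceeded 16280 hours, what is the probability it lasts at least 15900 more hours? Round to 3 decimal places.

From e^(−λ·4380) = 0.69, λ = −ln(0.69)/4380 = 0.0000847177.
Memoryless: P(X > 16280+15900 | X > 16280) = P(X > 15900) = e^(−0.0000847177·15900) ≈ 0.260.

0.260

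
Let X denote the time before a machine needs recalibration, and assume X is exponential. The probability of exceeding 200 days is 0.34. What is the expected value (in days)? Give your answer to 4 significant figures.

e^(−λ·200) = 0.34 ⇒ λ = −ln(0.34)/200 = 0.00539405.
Mean = 1/λ = 185.39 days.

185.4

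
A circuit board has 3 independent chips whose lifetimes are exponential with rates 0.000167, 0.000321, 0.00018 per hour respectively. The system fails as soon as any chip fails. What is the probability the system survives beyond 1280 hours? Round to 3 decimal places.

0.425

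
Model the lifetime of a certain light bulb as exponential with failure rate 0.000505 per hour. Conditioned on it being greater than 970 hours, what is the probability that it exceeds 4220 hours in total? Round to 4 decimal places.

0.1937

P(X > s+t | X > s) = e^(−λ(s+t))/e^(−λs) = e^(−λt), independent of s = 970.
P(X > 3250) = e^(−1.6413) ≈ 0.1937.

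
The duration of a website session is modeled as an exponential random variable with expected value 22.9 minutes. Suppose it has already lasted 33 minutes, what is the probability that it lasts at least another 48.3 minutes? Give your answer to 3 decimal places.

0.121

The rate is λ = 1/22.9 = 0.0436681 per minute.
The exponential is memoryless, so the remaining time is again Exp(λ): the condition X > 33 is irrelevant.
P(X > 48.3) = e^(−2.1092) ≈ 0.121.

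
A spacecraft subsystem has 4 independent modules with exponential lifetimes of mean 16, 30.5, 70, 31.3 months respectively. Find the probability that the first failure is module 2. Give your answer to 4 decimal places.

Rates: λ_i = 1/mean_i → 0.0625, 0.0327869, 0.0142857, 0.0319489; Σλ = 0.141521.
P(module 2 first) = λ_2/Σλ = 0.0327869/0.141521 ≈ 0.2317.

0.2317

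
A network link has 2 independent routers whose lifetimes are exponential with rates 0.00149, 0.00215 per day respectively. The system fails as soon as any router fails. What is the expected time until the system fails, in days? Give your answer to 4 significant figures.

274.7

The time to first failure is exponential with rate Σλ = 0.00149 + 0.00215 = 0.00364.
E[min] = 1/Σλ = 1/0.00364 = 274.725 days.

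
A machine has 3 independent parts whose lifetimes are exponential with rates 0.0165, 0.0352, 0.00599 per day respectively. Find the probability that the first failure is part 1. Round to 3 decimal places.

0.286

The time to first failure is exponential with rate Σλ = 0.0165 + 0.0352 + 0.00599 = 0.05769.
P(part 1 first) = λ_1/Σλ = 0.0165/0.05769 ≈ 0.286.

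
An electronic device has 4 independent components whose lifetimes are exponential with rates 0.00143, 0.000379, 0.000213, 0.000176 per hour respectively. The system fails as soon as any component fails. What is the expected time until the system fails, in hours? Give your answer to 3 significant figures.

455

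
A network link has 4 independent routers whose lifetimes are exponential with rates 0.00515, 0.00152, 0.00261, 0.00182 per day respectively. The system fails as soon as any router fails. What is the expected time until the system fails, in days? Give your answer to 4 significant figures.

90.09

The time to first failure is exponential with rate Σλ = 0.00515 + 0.00152 + 0.00261 + 0.00182 = 0.0111.
E[min] = 1/Σλ = 1/0.0111 = 90.0901 days.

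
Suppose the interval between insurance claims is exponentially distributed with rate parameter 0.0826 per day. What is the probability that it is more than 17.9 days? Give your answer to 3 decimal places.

P(X > 17.9) = e^(−λ·17.9) = e^(−1.4785) ≈ 0.228.

0.228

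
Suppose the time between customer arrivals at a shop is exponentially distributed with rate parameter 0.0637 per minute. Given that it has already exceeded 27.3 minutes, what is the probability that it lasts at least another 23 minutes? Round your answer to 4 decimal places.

0.2311

The exponential is memoryless, so the remaining time is again Exp(λ): the condition X > 27.3 is irrelevant.
P(X > 23) = e^(−1.4651) ≈ 0.2311.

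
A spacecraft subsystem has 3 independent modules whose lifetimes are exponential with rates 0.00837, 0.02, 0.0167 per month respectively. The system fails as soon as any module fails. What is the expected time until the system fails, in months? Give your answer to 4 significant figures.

The time to first failure is exponential with rate Σλ = 0.00837 + 0.02 + 0.0167 = 0.04507.
E[min] = 1/Σλ = 1/0.04507 = 22.1877 months.

22.19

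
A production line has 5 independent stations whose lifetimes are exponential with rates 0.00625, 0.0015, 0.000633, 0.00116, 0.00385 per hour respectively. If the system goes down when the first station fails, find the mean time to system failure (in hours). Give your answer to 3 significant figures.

The time to first failure is exponential with rate Σλ = 0.00625 + 0.0015 + 0.000633 + 0.00116 + 0.00385 = 0.013393.
E[min] = 1/Σλ = 1/0.013393 = 74.6659 hours.

74.7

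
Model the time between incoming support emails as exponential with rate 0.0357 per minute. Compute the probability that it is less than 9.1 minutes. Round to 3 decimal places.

P(X ≤ 9.1) = 1 − e^(−λ·9.1) = 1 − e^(−0.32487) ≈ 0.277.

0.277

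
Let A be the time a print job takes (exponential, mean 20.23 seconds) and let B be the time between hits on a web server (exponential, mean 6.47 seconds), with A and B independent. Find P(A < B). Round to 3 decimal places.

0.242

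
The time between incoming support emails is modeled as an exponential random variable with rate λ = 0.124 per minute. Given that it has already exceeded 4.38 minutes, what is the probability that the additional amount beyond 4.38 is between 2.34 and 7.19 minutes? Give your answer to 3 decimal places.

Memoryless: the residual past 4.38 is again Exp(λ).
P(2.34 < residual < 7.19) = e^(−λ·2.34) − e^(−λ·7.19) = 0.74814 − 0.41002 ≈ 0.338.

0.338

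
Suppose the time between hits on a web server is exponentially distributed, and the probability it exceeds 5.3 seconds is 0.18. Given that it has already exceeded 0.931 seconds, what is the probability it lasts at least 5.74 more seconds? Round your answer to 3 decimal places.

0.156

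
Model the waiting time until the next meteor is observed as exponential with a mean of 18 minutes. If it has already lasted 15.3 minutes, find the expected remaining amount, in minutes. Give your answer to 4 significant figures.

18.00

The rate is λ = 1/18 = 0.0555556 per minute.
By memorylessness, the remaining amount past any threshold is again Exp(λ) with mean 1/λ = 18 minutes.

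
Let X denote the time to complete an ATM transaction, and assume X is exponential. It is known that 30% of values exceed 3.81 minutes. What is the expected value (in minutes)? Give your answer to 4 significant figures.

e^(−λ·3.81) = 0.30 ⇒ λ = −ln(0.30)/3.81 = 0.316003.
Mean = 1/λ = 3.16452 minutes.

3.165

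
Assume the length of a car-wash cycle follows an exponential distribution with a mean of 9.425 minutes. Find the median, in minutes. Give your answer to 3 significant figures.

6.53

The rate is λ = 1/9.425 = 0.106101 per minute.
Set 1 − e^(−λt) = 0.5, so t = −ln(0.5)/λ = 0.69315/0.106101 ≈ 6.53291 minutes.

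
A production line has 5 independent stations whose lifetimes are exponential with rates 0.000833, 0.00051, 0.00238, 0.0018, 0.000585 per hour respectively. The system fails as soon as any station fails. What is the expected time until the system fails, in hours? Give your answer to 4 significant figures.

The time to first failure is exponential with rate Σλ = 0.000833 + 0.00051 + 0.00238 + 0.0018 + 0.000585 = 0.006108.
E[min] = 1/Σλ = 1/0.006108 = 163.72 hours.

163.7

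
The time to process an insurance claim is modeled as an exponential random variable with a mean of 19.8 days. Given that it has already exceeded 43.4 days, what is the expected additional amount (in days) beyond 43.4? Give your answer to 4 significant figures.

19.80

The rate is λ = 1/19.8 = 0.0505051 per day.
By memorylessness, the remaining amount past any threshold is again Exp(λ) with mean 1/λ = 19.8 days.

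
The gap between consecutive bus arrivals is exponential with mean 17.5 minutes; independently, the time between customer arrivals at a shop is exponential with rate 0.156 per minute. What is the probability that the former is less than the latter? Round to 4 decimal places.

0.2681

λ_1 = 1/17.5 = 0.0571429, λ_2 = 0.156.
For independent exponentials, P(the former < the latter) = λ_1/(λ_1+λ_2) = 0.0571429/0.213143 ≈ 0.2681.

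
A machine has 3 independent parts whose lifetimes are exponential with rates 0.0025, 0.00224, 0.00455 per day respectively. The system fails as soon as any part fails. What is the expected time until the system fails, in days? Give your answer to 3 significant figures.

108

The time to first failure is exponential with rate Σλ = 0.0025 + 0.00224 + 0.00455 = 0.00929.
E[min] = 1/Σλ = 1/0.00929 = 107.643 days.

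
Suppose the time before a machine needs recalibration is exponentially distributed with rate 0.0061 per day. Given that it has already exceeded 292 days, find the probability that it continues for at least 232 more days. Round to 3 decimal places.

0.243

By the memoryless property, P(X > 292+232 | X > 292) = P(X > 232).
P(X > 232) = e^(−1.4152) ≈ 0.243.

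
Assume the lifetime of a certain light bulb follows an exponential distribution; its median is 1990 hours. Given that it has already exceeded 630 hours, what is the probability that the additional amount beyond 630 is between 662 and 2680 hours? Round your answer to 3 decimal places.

0.401

For an exponential, median = ln(2)/λ, so λ = ln 2 / 1990 = 0.000348315 per hour.
Memoryless: the residual past 630 is again Exp(λ).
P(662 < residual < 2680) = e^(−λ·662) − e^(−λ·2680) = 0.79407 − 0.39318 ≈ 0.401.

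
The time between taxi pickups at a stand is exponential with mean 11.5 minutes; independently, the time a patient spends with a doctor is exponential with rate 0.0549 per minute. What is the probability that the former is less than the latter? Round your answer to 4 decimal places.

λ_1 = 1/11.5 = 0.0869565, λ_2 = 0.0549.
For independent exponentials, P(the former < the latter) = λ_1/(λ_1+λ_2) = 0.0869565/0.141857 ≈ 0.6130.

0.6130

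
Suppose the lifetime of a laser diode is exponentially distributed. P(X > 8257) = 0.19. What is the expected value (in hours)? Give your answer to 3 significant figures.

4970

e^(−λ·8257) = 0.19 ⇒ λ = −ln(0.19)/8257 = 0.00020113.
Mean = 1/λ = 4971.91 hours.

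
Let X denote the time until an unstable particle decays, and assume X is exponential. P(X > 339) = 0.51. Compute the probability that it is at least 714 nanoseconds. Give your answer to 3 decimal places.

e^(−λ·339) = 0.51 ⇒ λ = −ln(0.51)/339 = 0.00198627.
P(X > 714) = e^(−0.00198627·714) = e^(−1.4182) ≈ 0.242.

0.242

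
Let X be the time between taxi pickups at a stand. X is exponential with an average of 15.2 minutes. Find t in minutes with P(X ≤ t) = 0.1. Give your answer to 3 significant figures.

The rate is λ = 1/15.2 = 0.0657895 per minute.
Set 1 − e^(−λt) = 0.1, so t = −ln(0.9)/λ = 0.10536/0.0657895 ≈ 1.60148 minutes.

1.60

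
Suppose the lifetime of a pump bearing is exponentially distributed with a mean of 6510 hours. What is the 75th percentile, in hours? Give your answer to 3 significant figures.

The rate is λ = 1/6510 = 0.00015361 per hour.
Set 1 − e^(−λt) = 0.75, so t = −ln(0.25)/λ = 1.3863/0.00015361 ≈ 9024.78 hours.

9020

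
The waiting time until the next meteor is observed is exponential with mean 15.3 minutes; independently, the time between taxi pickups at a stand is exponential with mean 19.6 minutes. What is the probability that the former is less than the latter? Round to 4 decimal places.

0.5616

λ_1 = 1/15.3 = 0.0653595, λ_2 = 1/19.6 = 0.0510204.
For independent exponentials, P(the former < the latter) = λ_1/(λ_1+λ_2) = 0.0653595/0.11638 ≈ 0.5616.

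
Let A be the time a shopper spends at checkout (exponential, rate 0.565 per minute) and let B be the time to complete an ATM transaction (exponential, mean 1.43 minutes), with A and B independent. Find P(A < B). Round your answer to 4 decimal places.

λ_1 = 0.565, λ_2 = 1/1.43 = 0.699301.
For independent exponentials, P(A < B) = λ_1/(λ_1+λ_2) = 0.565/1.2643 ≈ 0.4469.

0.4469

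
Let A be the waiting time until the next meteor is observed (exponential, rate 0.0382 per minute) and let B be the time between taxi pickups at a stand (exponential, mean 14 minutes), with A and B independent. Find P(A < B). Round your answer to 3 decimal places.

0.348

λ_1 = 0.0382, λ_2 = 1/14 = 0.0714286.
For independent exponentials, P(A < B) = λ_1/(λ_1+λ_2) = 0.0382/0.109629 ≈ 0.348.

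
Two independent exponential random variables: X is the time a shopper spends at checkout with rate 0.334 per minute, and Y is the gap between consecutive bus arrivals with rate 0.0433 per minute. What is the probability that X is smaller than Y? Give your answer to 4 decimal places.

λ_1 = 0.334, λ_2 = 0.0433.
For independent exponentials, P(X < Y) = λ_1/(λ_1+λ_2) = 0.334/0.3773 ≈ 0.8852.

0.8852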